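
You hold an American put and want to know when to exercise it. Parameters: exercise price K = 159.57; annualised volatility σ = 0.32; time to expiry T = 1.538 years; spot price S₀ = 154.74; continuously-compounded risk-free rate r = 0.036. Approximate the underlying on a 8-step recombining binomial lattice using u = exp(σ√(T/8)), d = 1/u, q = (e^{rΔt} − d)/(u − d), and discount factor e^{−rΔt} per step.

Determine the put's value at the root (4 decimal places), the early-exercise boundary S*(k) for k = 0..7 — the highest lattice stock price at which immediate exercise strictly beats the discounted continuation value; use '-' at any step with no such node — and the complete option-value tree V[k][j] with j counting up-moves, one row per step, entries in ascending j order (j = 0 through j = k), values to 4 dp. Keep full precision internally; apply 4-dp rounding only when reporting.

Δt=0.19225  u=1.15063  d=0.86909  q=0.48965  discount=0.99310
step 8 (expiry): payoffs max(K−S,0) = 109.2058 92.8905 71.2900 42.6921 4.8300 0.0000 0.0000 0.0000 0.0000
step 7: (k=7,j=0): S=57.9505, (K−S)⁺=101.6195, hold=100.5190 ⇒ V=101.6195 exercise | (k=7,j=1): S=76.7233, (K−S)⁺=82.8467, hold=81.7462 ⇒ V=82.8467 exercise | (k=7,j=2): S=101.5775, (K−S)⁺=57.9925, hold=56.8920 ⇒ V=57.9925 exercise | (k=7,j=3): S=134.4830, (K−S)⁺=25.0870, hold=23.9864 ⇒ V=25.0870 exercise | (k=7,j=4): S=178.0482, (K−S)⁺=0.0000, hold=2.4480 ⇒ V=2.4480 continue | (k=7,j=5): S=235.7262, (K−S)⁺=0.0000, hold=0.0000 ⇒ V=0.0000 continue | (k=7,j=6): S=312.0887, (K−S)⁺=0.0000, hold=0.0000 ⇒ V=0.0000 continue | (k=7,j=7): S=413.1885, (K−S)⁺=0.0000, hold=0.0000 ⇒ V=0.0000 continue  boundary S*=134.4830
step 6: (k=6,j=0): S=66.6795, (K−S)⁺=92.8905, hold=91.7900 ⇒ V=92.8905 exercise | (k=6,j=1): S=88.2800, (K−S)⁺=71.2900, hold=70.1894 ⇒ V=71.2900 exercise | (k=6,j=2): S=116.8779, (K−S)⁺=42.6921, hold=41.5915 ⇒ V=42.6921 exercise | (k=6,j=3): S=154.7400, (K−S)⁺=4.8300, hold=13.9053 ⇒ V=13.9053 continue | (k=6,j=4): S=204.8674, (K−S)⁺=0.0000, hold=1.2407 ⇒ V=1.2407 continue | (k=6,j=5): S=271.2333, (K−S)⁺=0.0000, hold=0.0000 ⇒ V=0.0000 continue | (k=6,j=6): S=359.0981, (K−S)⁺=0.0000, hold=0.0000 ⇒ V=0.0000 continue  boundary S*=116.8779
step 5: (k=5,j=0): S=76.7233, (K−S)⁺=82.8467, hold=81.7462 ⇒ V=82.8467 exercise | (k=5,j=1): S=101.5775, (K−S)⁺=57.9925, hold=56.8920 ⇒ V=57.9925 exercise | (k=5,j=2): S=134.4830, (K−S)⁺=25.0870, hold=28.3994 ⇒ V=28.3994 continue | (k=5,j=3): S=178.0482, (K−S)⁺=0.0000, hold=7.6510 ⇒ V=7.6510 continue | (k=5,j=4): S=235.7262, (K−S)⁺=0.0000, hold=0.6288 ⇒ V=0.6288 continue | (k=5,j=5): S=312.0887, (K−S)⁺=0.0000, hold=0.0000 ⇒ V=0.0000 continue  boundary S*=101.5775
step 4: (k=4,j=0): S=88.2800, (K−S)⁺=71.2900, hold=70.1894 ⇒ V=71.2900 exercise | (k=4,j=1): S=116.8779, (K−S)⁺=42.6921, hold=43.2023 ⇒ V=43.2023 continue | (k=4,j=2): S=154.7400, (K−S)⁺=4.8300, hold=18.1142 ⇒ V=18.1142 continue | (k=4,j=3): S=204.8674, (K−S)⁺=0.0000, hold=4.1835 ⇒ V=4.1835 continue | (k=4,j=4): S=271.2333, (K−S)⁺=0.0000, hold=0.3187 ⇒ V=0.3187 continue  boundary S*=88.2800
step 3: (k=3,j=0): S=101.5775, (K−S)⁺=57.9925, hold=57.1401 ⇒ V=57.9925 exercise | (k=3,j=1): S=134.4830, (K−S)⁺=25.0870, hold=30.7047 ⇒ V=30.7047 continue | (k=3,j=2): S=178.0482, (K−S)⁺=0.0000, hold=11.2152 ⇒ V=11.2152 continue | (k=3,j=3): S=235.7262, (K−S)⁺=0.0000, hold=2.2753 ⇒ V=2.2753 continue  boundary S*=101.5775
step 2: (k=2,j=0): S=116.8779, (K−S)⁺=42.6921, hold=44.3233 ⇒ V=44.3233 continue | (k=2,j=1): S=154.7400, (K−S)⁺=4.8300, hold=21.0157 ⇒ V=21.0157 continue | (k=2,j=2): S=204.8674, (K−S)⁺=0.0000, hold=6.7906 ⇒ V=6.7906 continue  boundary S*=-
step 1: (k=1,j=0): S=134.4830, (K−S)⁺=25.0870, hold=32.6838 ⇒ V=32.6838 continue | (k=1,j=1): S=178.0482, (K−S)⁺=0.0000, hold=13.9535 ⇒ V=13.9535 continue  boundary S*=-
step 0: (k=0,j=0): S=154.7400, (K−S)⁺=4.8300, hold=23.3504 ⇒ V=23.3504 continue  boundary S*=-

price = 23.3504
boundary = - - - 101.5775 88.2800 101.5775 116.8779 134.4830
tree:
23.3504
32.6838 13.9535
44.3233 21.0157 6.7906
57.9925 30.7047 11.2152 2.2753
71.2900 43.2023 18.1142 4.1835 0.3187
82.8467 57.9925 28.3994 7.6510 0.6288 0.0000
92.8905 71.2900 42.6921 13.9053 1.2407 0.0000 0.0000
101.6195 82.8467 57.9925 25.0870 2.4480 0.0000 0.0000 0.0000
109.2058 92.8905 71.2900 42.6921 4.8300 0.0000 0.0000 0.0000 0.0000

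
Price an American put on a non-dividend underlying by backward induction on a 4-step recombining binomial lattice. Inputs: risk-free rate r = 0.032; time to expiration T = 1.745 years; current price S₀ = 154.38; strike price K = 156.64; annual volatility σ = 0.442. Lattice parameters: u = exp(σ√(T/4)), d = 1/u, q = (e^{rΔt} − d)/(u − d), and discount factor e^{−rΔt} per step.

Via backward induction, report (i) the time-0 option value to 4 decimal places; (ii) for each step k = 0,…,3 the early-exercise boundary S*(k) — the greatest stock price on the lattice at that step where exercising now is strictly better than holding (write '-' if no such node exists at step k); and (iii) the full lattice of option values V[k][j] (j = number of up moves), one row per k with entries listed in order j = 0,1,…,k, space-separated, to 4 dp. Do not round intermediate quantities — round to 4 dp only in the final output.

price = 31.8231
boundary = - - 86.1028 115.2933
tree:
31.8231
48.3682 12.6960
70.5372 22.9179 0.6618
92.3371 41.3467 1.2229 0.0000
108.6176 70.5372 2.2600 0.0000 0.0000

params: Δt=0.43625 u=1.33902 d=0.74682 q=0.45127 e^(-rΔt)=0.98614
t_4 payoffs: 108.6176 70.5372 2.2600 0.0000 0.0000
t_3: node(3,0) S=64.3029 payoff=92.3371 vs cont=90.1656 → 92.3371 [stop]  node(3,1) S=115.2933 payoff=41.3467 vs cont=39.1752 → 41.3467 [stop]  node(3,2) S=206.7178 payoff=0.0000 vs cont=1.2229 → 1.2229 [wait]  node(3,3) S=370.6395 payoff=0.0000 vs cont=0.0000 → 0.0000 [wait]  ⇒ S*(3)=115.2933
t_2: node(2,0) S=86.1028 payoff=70.5372 vs cont=68.3657 → 70.5372 [stop]  node(2,1) S=154.3800 payoff=2.2600 vs cont=22.9179 → 22.9179 [wait]  node(2,2) S=276.7992 payoff=0.0000 vs cont=0.6618 → 0.6618 [wait]  ⇒ S*(2)=86.1028
t_1: node(1,0) S=115.2933 payoff=41.3467 vs cont=48.3682 → 48.3682 [wait]  node(1,1) S=206.7178 payoff=0.0000 vs cont=12.6960 → 12.6960 [wait]  ⇒ S*(1)=-
t_0: node(0,0) S=154.3800 payoff=2.2600 vs cont=31.8231 → 31.8231 [wait]  ⇒ S*(0)=-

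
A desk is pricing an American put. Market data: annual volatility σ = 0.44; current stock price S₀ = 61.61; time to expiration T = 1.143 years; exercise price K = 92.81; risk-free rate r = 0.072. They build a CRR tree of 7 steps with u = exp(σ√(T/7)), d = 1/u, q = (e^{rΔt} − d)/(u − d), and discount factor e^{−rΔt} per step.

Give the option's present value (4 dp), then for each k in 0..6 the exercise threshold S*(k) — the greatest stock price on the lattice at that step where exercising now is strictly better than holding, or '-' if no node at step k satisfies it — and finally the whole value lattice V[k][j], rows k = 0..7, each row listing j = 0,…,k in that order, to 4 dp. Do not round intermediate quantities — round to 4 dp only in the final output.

params: Δt=0.16329 u=1.19458 d=0.83711 q=0.48875 e^(-rΔt)=0.98831
t_7 payoffs: 75.0626 67.4839 56.6689 41.2356 19.2117 0.0000 0.0000 0.0000
t_6: node(6,0) S=21.2007 payoff=71.6093 vs cont=70.5245 → 71.6093 [stop]  node(6,1) S=30.2541 payoff=62.5559 vs cont=61.4711 → 62.5559 [stop]  node(6,2) S=43.1736 payoff=49.6364 vs cont=48.5517 → 49.6364 [stop]  node(6,3) S=61.6100 payoff=31.2000 vs cont=30.1153 → 31.2000 [stop]  node(6,4) S=87.9194 payoff=4.8906 vs cont=9.7072 → 9.7072 [wait]  node(6,5) S=125.4636 payoff=0.0000 vs cont=0.0000 → 0.0000 [wait]  node(6,6) S=179.0405 payoff=0.0000 vs cont=0.0000 → 0.0000 [wait]  ⇒ S*(6)=61.6100
t_5: node(5,0) S=25.3261 payoff=67.4839 vs cont=66.3992 → 67.4839 [stop]  node(5,1) S=36.1411 payoff=56.6689 vs cont=55.5842 → 56.6689 [stop]  node(5,2) S=51.5744 payoff=41.2356 vs cont=40.1508 → 41.2356 [stop]  node(5,3) S=73.5983 payoff=19.2117 vs cont=20.4535 → 20.4535 [wait]  node(5,4) S=105.0271 payoff=0.0000 vs cont=4.9048 → 4.9048 [wait]  node(5,5) S=149.8769 payoff=0.0000 vs cont=0.0000 → 0.0000 [wait]  ⇒ S*(5)=51.5744
t_4: node(4,0) S=30.2541 payoff=62.5559 vs cont=61.4711 → 62.5559 [stop]  node(4,1) S=43.1736 payoff=49.6364 vs cont=48.5517 → 49.6364 [stop]  node(4,2) S=61.6100 payoff=31.2000 vs cont=30.7151 → 31.2000 [stop]  node(4,3) S=87.9194 payoff=4.8906 vs cont=12.7039 → 12.7039 [wait]  node(4,4) S=125.4636 payoff=0.0000 vs cont=2.4783 → 2.4783 [wait]  ⇒ S*(4)=61.6100
t_3: node(3,0) S=36.1411 payoff=56.6689 vs cont=55.5842 → 56.6689 [stop]  node(3,1) S=51.5744 payoff=41.2356 vs cont=40.1508 → 41.2356 [stop]  node(3,2) S=73.5983 payoff=19.2117 vs cont=21.9010 → 21.9010 [wait]  node(3,3) S=105.0271 payoff=0.0000 vs cont=7.6160 → 7.6160 [wait]  ⇒ S*(3)=51.5744
t_2: node(2,0) S=43.1736 payoff=49.6364 vs cont=48.5517 → 49.6364 [stop]  node(2,1) S=61.6100 payoff=31.2000 vs cont=31.4143 → 31.4143 [wait]  node(2,2) S=87.9194 payoff=4.8906 vs cont=14.7449 → 14.7449 [wait]  ⇒ S*(2)=43.1736
t_1: node(1,0) S=51.5744 payoff=41.2356 vs cont=40.2543 → 41.2356 [stop]  node(1,1) S=73.5983 payoff=19.2117 vs cont=22.9952 → 22.9952 [wait]  ⇒ S*(1)=51.5744
t_0: node(0,0) S=61.6100 payoff=31.2000 vs cont=31.9428 → 31.9428 [wait]  ⇒ S*(0)=-

price = 31.9428
boundary = - 51.5744 43.1736 51.5744 61.6100 51.5744 61.6100
tree:
31.9428
41.2356 22.9952
49.6364 31.4143 14.7449
56.6689 41.2356 21.9010 7.6160
62.5559 49.6364 31.2000 12.7039 2.4783
67.4839 56.6689 41.2356 20.4535 4.9048 0.0000
71.6093 62.5559 49.6364 31.2000 9.7072 0.0000 0.0000
75.0626 67.4839 56.6689 41.2356 19.2117 0.0000 0.0000 0.0000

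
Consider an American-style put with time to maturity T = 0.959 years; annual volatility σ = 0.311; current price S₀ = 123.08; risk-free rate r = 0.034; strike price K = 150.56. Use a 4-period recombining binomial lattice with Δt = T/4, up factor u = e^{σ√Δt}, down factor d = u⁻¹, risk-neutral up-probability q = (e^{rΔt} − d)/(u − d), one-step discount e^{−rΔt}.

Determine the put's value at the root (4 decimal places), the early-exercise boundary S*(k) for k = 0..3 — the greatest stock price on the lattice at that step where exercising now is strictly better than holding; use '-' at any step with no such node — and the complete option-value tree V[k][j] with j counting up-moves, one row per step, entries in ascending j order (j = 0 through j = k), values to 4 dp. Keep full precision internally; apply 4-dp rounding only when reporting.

price = 31.6642
boundary = - 105.6948 90.7653 105.6948
tree:
31.6642
44.8652 18.3871
59.7947 29.5055 7.0658
72.6154 44.8652 13.9344 0.0000
83.6252 59.7947 27.4800 0.0000 0.0000

Δt=0.23975, u=1.16448, d=0.85875, q=0.48877, disc=e^(-rΔt)=0.99188
k=4 terminal: V=max(K-S,0) → 83.6252 59.7947 27.4800 0.0000 0.0000
k=3: j=0 S=77.9446 intr=72.6154 cont=71.3931 V=72.6154[EX]; j=1 S=105.6948 intr=44.8652 cont=43.6429 V=44.8652[EX]; j=2 S=143.3248 intr=7.2352 cont=13.9344 V=13.9344[hold]; j=3 S=194.3521 intr=0.0000 cont=0.0000 V=0.0000[hold]  S*(3)=105.6948
k=2: j=0 S=90.7653 intr=59.7947 cont=58.5724 V=59.7947[EX]; j=1 S=123.0800 intr=27.4800 cont=29.5055 V=29.5055[hold]; j=2 S=166.8996 intr=0.0000 cont=7.0658 V=7.0658[hold]  S*(2)=90.7653
k=1: j=0 S=105.6948 intr=44.8652 cont=44.6249 V=44.8652[EX]; j=1 S=143.3248 intr=7.2352 cont=18.3871 V=18.3871[hold]  S*(1)=105.6948
k=0: j=0 S=123.0800 intr=27.4800 cont=31.6642 V=31.6642[hold]  S*(0)=-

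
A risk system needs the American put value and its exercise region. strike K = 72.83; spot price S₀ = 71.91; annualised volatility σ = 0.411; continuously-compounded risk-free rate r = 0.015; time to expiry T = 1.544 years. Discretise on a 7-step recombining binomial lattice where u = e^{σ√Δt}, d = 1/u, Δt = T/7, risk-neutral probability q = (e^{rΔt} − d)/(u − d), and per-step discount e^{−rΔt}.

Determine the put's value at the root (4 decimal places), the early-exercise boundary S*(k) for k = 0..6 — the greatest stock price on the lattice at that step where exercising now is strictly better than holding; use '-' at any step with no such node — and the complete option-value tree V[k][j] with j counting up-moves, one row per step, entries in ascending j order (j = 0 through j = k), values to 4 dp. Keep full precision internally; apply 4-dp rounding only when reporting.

price = 14.7166
boundary = - - - - 33.2253 40.2994 48.8797
tree:
14.7166
19.8690 8.7844
25.9802 12.8502 4.0829
32.7439 18.2408 6.6253 1.1329
39.6047 24.9394 10.5219 2.1065 0.0000
45.4371 32.5306 16.2227 3.9170 0.0000 0.0000
50.2456 39.6047 23.9503 7.2834 0.0000 0.0000 0.0000
54.2101 45.4371 32.5306 13.5431 0.0000 0.0000 0.0000 0.0000

Δt=0.22057  u=1.21291  d=0.82446  q=0.46042  discount=0.99670
step 7 (expiry): payoffs max(K−S,0) = 54.2101 45.4371 32.5306 13.5431 0.0000 0.0000 0.0000 0.0000
step 6: (k=6,j=0): S=22.5844, (K−S)⁺=50.2456, hold=50.0051 ⇒ V=50.2456 exercise | (k=6,j=1): S=33.2253, (K−S)⁺=39.6047, hold=39.3642 ⇒ V=39.6047 exercise | (k=6,j=2): S=48.8797, (K−S)⁺=23.9503, hold=23.7097 ⇒ V=23.9503 exercise | (k=6,j=3): S=71.9100, (K−S)⁺=0.9200, hold=7.2834 ⇒ V=7.2834 continue | (k=6,j=4): S=105.7913, (K−S)⁺=0.0000, hold=0.0000 ⇒ V=0.0000 continue | (k=6,j=5): S=155.6361, (K−S)⁺=0.0000, hold=0.0000 ⇒ V=0.0000 continue | (k=6,j=6): S=228.9659, (K−S)⁺=0.0000, hold=0.0000 ⇒ V=0.0000 continue  boundary S*=48.8797
step 5: (k=5,j=0): S=27.3929, (K−S)⁺=45.4371, hold=45.1965 ⇒ V=45.4371 exercise | (k=5,j=1): S=40.2994, (K−S)⁺=32.5306, hold=32.2900 ⇒ V=32.5306 exercise | (k=5,j=2): S=59.2869, (K−S)⁺=13.5431, hold=16.2227 ⇒ V=16.2227 continue | (k=5,j=3): S=87.2207, (K−S)⁺=0.0000, hold=3.9170 ⇒ V=3.9170 continue | (k=5,j=4): S=128.3158, (K−S)⁺=0.0000, hold=0.0000 ⇒ V=0.0000 continue | (k=5,j=5): S=188.7733, (K−S)⁺=0.0000, hold=0.0000 ⇒ V=0.0000 continue  boundary S*=40.2994
step 4: (k=4,j=0): S=33.2253, (K−S)⁺=39.6047, hold=39.3642 ⇒ V=39.6047 exercise | (k=4,j=1): S=48.8797, (K−S)⁺=23.9503, hold=24.9394 ⇒ V=24.9394 continue | (k=4,j=2): S=71.9100, (K−S)⁺=0.9200, hold=10.5219 ⇒ V=10.5219 continue | (k=4,j=3): S=105.7913, (K−S)⁺=0.0000, hold=2.1065 ⇒ V=2.1065 continue | (k=4,j=4): S=155.6361, (K−S)⁺=0.0000, hold=0.0000 ⇒ V=0.0000 continue  boundary S*=33.2253
step 3: (k=3,j=0): S=40.2994, (K−S)⁺=32.5306, hold=32.7439 ⇒ V=32.7439 continue | (k=3,j=1): S=59.2869, (K−S)⁺=13.5431, hold=18.2408 ⇒ V=18.2408 continue | (k=3,j=2): S=87.2207, (K−S)⁺=0.0000, hold=6.6253 ⇒ V=6.6253 continue | (k=3,j=3): S=128.3158, (K−S)⁺=0.0000, hold=1.1329 ⇒ V=1.1329 continue  boundary S*=-
step 2: (k=2,j=0): S=48.8797, (K−S)⁺=23.9503, hold=25.9802 ⇒ V=25.9802 continue | (k=2,j=1): S=71.9100, (K−S)⁺=0.9200, hold=12.8502 ⇒ V=12.8502 continue | (k=2,j=2): S=105.7913, (K−S)⁺=0.0000, hold=4.0829 ⇒ V=4.0829 continue  boundary S*=-
step 1: (k=1,j=0): S=59.2869, (K−S)⁺=13.5431, hold=19.8690 ⇒ V=19.8690 continue | (k=1,j=1): S=87.2207, (K−S)⁺=0.0000, hold=8.7844 ⇒ V=8.7844 continue  boundary S*=-
step 0: (k=0,j=0): S=71.9100, (K−S)⁺=0.9200, hold=14.7166 ⇒ V=14.7166 continue  boundary S*=-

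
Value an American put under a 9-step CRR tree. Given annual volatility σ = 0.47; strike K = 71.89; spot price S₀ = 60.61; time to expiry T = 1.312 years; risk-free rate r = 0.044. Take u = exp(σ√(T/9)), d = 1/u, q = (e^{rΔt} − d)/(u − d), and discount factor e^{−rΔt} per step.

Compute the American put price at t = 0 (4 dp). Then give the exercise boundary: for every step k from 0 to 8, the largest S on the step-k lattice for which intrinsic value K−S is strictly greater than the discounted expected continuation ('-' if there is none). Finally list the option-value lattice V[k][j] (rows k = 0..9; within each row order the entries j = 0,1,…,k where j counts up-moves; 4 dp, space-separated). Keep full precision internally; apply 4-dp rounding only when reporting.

price = 18.0987
boundary = - - - 35.3787 42.3327 35.3787 42.3327 50.6536 60.6100
tree:
18.0987
23.5997 12.2181
29.8413 16.9690 7.0929
36.5113 22.8184 10.6849 3.1889
42.3230 29.5573 15.6233 5.3301 0.8474
47.1800 36.5113 22.0056 8.7275 1.6187 0.0000
51.2391 42.3230 29.5573 13.8941 3.0918 0.0000 0.0000
54.6314 47.1800 36.5113 21.2364 5.9055 0.0000 0.0000 0.0000
57.4665 51.2391 42.3230 29.5573 11.2800 0.0000 0.0000 0.0000 0.0000
59.8358 54.6314 47.1800 36.5113 21.2364 0.0000 0.0000 0.0000 0.0000 0.0000

params: Δt=0.14578 u=1.19656 d=0.83573 q=0.47309 e^(-rΔt)=0.99361
t_9 payoffs: 59.8358 54.6314 47.1800 36.5113 21.2364 0.0000 0.0000 0.0000 0.0000 0.0000
t_8: node(8,0) S=14.4235 payoff=57.4665 vs cont=57.0068 → 57.4665 [stop]  node(8,1) S=20.6509 payoff=51.2391 vs cont=50.7794 → 51.2391 [stop]  node(8,2) S=29.5670 payoff=42.3230 vs cont=41.8633 → 42.3230 [stop]  node(8,3) S=42.3327 payoff=29.5573 vs cont=29.0977 → 29.5573 [stop]  node(8,4) S=60.6100 payoff=11.2800 vs cont=11.1181 → 11.2800 [stop]  node(8,5) S=86.7786 payoff=0.0000 vs cont=0.0000 → 0.0000 [wait]  node(8,6) S=124.2456 payoff=0.0000 vs cont=0.0000 → 0.0000 [wait]  node(8,7) S=177.8890 payoff=0.0000 vs cont=0.0000 → 0.0000 [wait]  node(8,8) S=254.6933 payoff=0.0000 vs cont=0.0000 → 0.0000 [wait]  ⇒ S*(8)=60.6100
t_7: node(7,0) S=17.2586 payoff=54.6314 vs cont=54.1718 → 54.6314 [stop]  node(7,1) S=24.7100 payoff=47.1800 vs cont=46.7203 → 47.1800 [stop]  node(7,2) S=35.3787 payoff=36.5113 vs cont=36.0517 → 36.5113 [stop]  node(7,3) S=50.6536 payoff=21.2364 vs cont=20.7768 → 21.2364 [stop]  node(7,4) S=72.5234 payoff=0.0000 vs cont=5.9055 → 5.9055 [wait]  node(7,5) S=103.8357 payoff=0.0000 vs cont=0.0000 → 0.0000 [wait]  node(7,6) S=148.6672 payoff=0.0000 vs cont=0.0000 → 0.0000 [wait]  node(7,7) S=212.8548 payoff=0.0000 vs cont=0.0000 → 0.0000 [wait]  ⇒ S*(7)=50.6536
t_6: node(6,0) S=20.6509 payoff=51.2391 vs cont=50.7794 → 51.2391 [stop]  node(6,1) S=29.5670 payoff=42.3230 vs cont=41.8633 → 42.3230 [stop]  node(6,2) S=42.3327 payoff=29.5573 vs cont=29.0977 → 29.5573 [stop]  node(6,3) S=60.6100 payoff=11.2800 vs cont=13.8941 → 13.8941 [wait]  node(6,4) S=86.7786 payoff=0.0000 vs cont=3.0918 → 3.0918 [wait]  node(6,5) S=124.2456 payoff=0.0000 vs cont=0.0000 → 0.0000 [wait]  node(6,6) S=177.8890 payoff=0.0000 vs cont=0.0000 → 0.0000 [wait]  ⇒ S*(6)=42.3327
t_5: node(5,0) S=24.7100 payoff=47.1800 vs cont=46.7203 → 47.1800 [stop]  node(5,1) S=35.3787 payoff=36.5113 vs cont=36.0517 → 36.5113 [stop]  node(5,2) S=50.6536 payoff=21.2364 vs cont=22.0056 → 22.0056 [wait]  node(5,3) S=72.5234 payoff=0.0000 vs cont=8.7275 → 8.7275 [wait]  node(5,4) S=103.8357 payoff=0.0000 vs cont=1.6187 → 1.6187 [wait]  node(5,5) S=148.6672 payoff=0.0000 vs cont=0.0000 → 0.0000 [wait]  ⇒ S*(5)=35.3787
t_4: node(4,0) S=29.5670 payoff=42.3230 vs cont=41.8633 → 42.3230 [stop]  node(4,1) S=42.3327 payoff=29.5573 vs cont=29.4592 → 29.5573 [stop]  node(4,2) S=60.6100 payoff=11.2800 vs cont=15.6233 → 15.6233 [wait]  node(4,3) S=86.7786 payoff=0.0000 vs cont=5.3301 → 5.3301 [wait]  node(4,4) S=124.2456 payoff=0.0000 vs cont=0.8474 → 0.8474 [wait]  ⇒ S*(4)=42.3327
t_3: node(3,0) S=35.3787 payoff=36.5113 vs cont=36.0517 → 36.5113 [stop]  node(3,1) S=50.6536 payoff=21.2364 vs cont=22.8184 → 22.8184 [wait]  node(3,2) S=72.5234 payoff=0.0000 vs cont=10.6849 → 10.6849 [wait]  node(3,3) S=103.8357 payoff=0.0000 vs cont=3.1889 → 3.1889 [wait]  ⇒ S*(3)=35.3787
t_2: node(2,0) S=42.3327 payoff=29.5573 vs cont=29.8413 → 29.8413 [wait]  node(2,1) S=60.6100 payoff=11.2800 vs cont=16.9690 → 16.9690 [wait]  node(2,2) S=86.7786 payoff=0.0000 vs cont=7.0929 → 7.0929 [wait]  ⇒ S*(2)=-
t_1: node(1,0) S=50.6536 payoff=21.2364 vs cont=23.5997 → 23.5997 [wait]  node(1,1) S=72.5234 payoff=0.0000 vs cont=12.2181 → 12.2181 [wait]  ⇒ S*(1)=-
t_0: node(0,0) S=60.6100 payoff=11.2800 vs cont=18.0987 → 18.0987 [wait]  ⇒ S*(0)=-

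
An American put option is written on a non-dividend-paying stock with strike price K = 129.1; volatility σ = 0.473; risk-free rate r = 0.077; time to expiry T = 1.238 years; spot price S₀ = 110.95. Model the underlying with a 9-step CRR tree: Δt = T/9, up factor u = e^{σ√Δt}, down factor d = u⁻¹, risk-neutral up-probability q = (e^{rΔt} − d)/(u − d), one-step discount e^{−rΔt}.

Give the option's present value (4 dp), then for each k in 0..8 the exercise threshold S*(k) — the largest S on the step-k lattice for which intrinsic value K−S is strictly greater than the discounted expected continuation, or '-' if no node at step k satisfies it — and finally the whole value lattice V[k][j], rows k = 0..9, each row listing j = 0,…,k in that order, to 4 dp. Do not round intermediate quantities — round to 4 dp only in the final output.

price = 29.1205
boundary = - - 78.1182 65.5487 78.1182 65.5487 78.1182 93.0979 78.1182
tree:
29.1205
39.1345 19.1860
50.9818 27.4837 10.8459
63.5513 38.1295 16.8464 4.7485
74.0982 50.9818 25.3957 8.1896 1.2197
82.9482 63.5513 36.8650 13.8432 2.4003 0.0000
90.3741 74.0982 50.9818 22.7685 4.7237 0.0000 0.0000
96.6052 82.9482 63.5513 36.0021 9.2960 0.0000 0.0000 0.0000
101.8337 90.3741 74.0982 50.9818 18.2942 0.0000 0.0000 0.0000 0.0000
106.2209 96.6052 82.9482 63.5513 36.0021 0.0000 0.0000 0.0000 0.0000 0.0000

params: Δt=0.13756 u=1.19176 d=0.83910 q=0.48645 e^(-rΔt)=0.98946
t_9 payoffs: 106.2209 96.6052 82.9482 63.5513 36.0021 0.0000 0.0000 0.0000 0.0000 0.0000
t_8: node(8,0) S=27.2663 payoff=101.8337 vs cont=100.4735 → 101.8337 [stop]  node(8,1) S=38.7259 payoff=90.3741 vs cont=89.0139 → 90.3741 [stop]  node(8,2) S=55.0018 payoff=74.0982 vs cont=72.7380 → 74.0982 [stop]  node(8,3) S=78.1182 payoff=50.9818 vs cont=49.6217 → 50.9818 [stop]  node(8,4) S=110.9500 payoff=18.1500 vs cont=18.2942 → 18.2942 [wait]  node(8,5) S=157.5805 payoff=0.0000 vs cont=0.0000 → 0.0000 [wait]  node(8,6) S=223.8092 payoff=0.0000 vs cont=0.0000 → 0.0000 [wait]  node(8,7) S=317.8726 payoff=0.0000 vs cont=0.0000 → 0.0000 [wait]  node(8,8) S=451.4695 payoff=0.0000 vs cont=0.0000 → 0.0000 [wait]  ⇒ S*(8)=78.1182
t_7: node(7,0) S=32.4948 payoff=96.6052 vs cont=95.2450 → 96.6052 [stop]  node(7,1) S=46.1518 payoff=82.9482 vs cont=81.5880 → 82.9482 [stop]  node(7,2) S=65.5487 payoff=63.5513 vs cont=62.1911 → 63.5513 [stop]  node(7,3) S=93.0979 payoff=36.0021 vs cont=34.7113 → 36.0021 [stop]  node(7,4) S=132.2254 payoff=0.0000 vs cont=9.2960 → 9.2960 [wait]  node(7,5) S=187.7977 payoff=0.0000 vs cont=0.0000 → 0.0000 [wait]  node(7,6) S=266.7261 payoff=0.0000 vs cont=0.0000 → 0.0000 [wait]  node(7,7) S=378.8269 payoff=0.0000 vs cont=0.0000 → 0.0000 [wait]  ⇒ S*(7)=93.0979
t_6: node(6,0) S=38.7259 payoff=90.3741 vs cont=89.0139 → 90.3741 [stop]  node(6,1) S=55.0018 payoff=74.0982 vs cont=72.7380 → 74.0982 [stop]  node(6,2) S=78.1182 payoff=50.9818 vs cont=49.6217 → 50.9818 [stop]  node(6,3) S=110.9500 payoff=18.1500 vs cont=22.7685 → 22.7685 [wait]  node(6,4) S=157.5805 payoff=0.0000 vs cont=4.7237 → 4.7237 [wait]  node(6,5) S=223.8092 payoff=0.0000 vs cont=0.0000 → 0.0000 [wait]  node(6,6) S=317.8726 payoff=0.0000 vs cont=0.0000 → 0.0000 [wait]  ⇒ S*(6)=78.1182
t_5: node(5,0) S=46.1518 payoff=82.9482 vs cont=81.5880 → 82.9482 [stop]  node(5,1) S=65.5487 payoff=63.5513 vs cont=62.1911 → 63.5513 [stop]  node(5,2) S=93.0979 payoff=36.0021 vs cont=36.8650 → 36.8650 [wait]  node(5,3) S=132.2254 payoff=0.0000 vs cont=13.8432 → 13.8432 [wait]  node(5,4) S=187.7977 payoff=0.0000 vs cont=2.4003 → 2.4003 [wait]  node(5,5) S=266.7261 payoff=0.0000 vs cont=0.0000 → 0.0000 [wait]  ⇒ S*(5)=65.5487
t_4: node(4,0) S=55.0018 payoff=74.0982 vs cont=72.7380 → 74.0982 [stop]  node(4,1) S=78.1182 payoff=50.9818 vs cont=50.0370 → 50.9818 [stop]  node(4,2) S=110.9500 payoff=18.1500 vs cont=25.3957 → 25.3957 [wait]  node(4,3) S=157.5805 payoff=0.0000 vs cont=8.1896 → 8.1896 [wait]  node(4,4) S=223.8092 payoff=0.0000 vs cont=1.2197 → 1.2197 [wait]  ⇒ S*(4)=78.1182
t_3: node(3,0) S=65.5487 payoff=63.5513 vs cont=62.1911 → 63.5513 [stop]  node(3,1) S=93.0979 payoff=36.0021 vs cont=38.1295 → 38.1295 [wait]  node(3,2) S=132.2254 payoff=0.0000 vs cont=16.8464 → 16.8464 [wait]  node(3,3) S=187.7977 payoff=0.0000 vs cont=4.7485 → 4.7485 [wait]  ⇒ S*(3)=65.5487
t_2: node(2,0) S=78.1182 payoff=50.9818 vs cont=50.6456 → 50.9818 [stop]  node(2,1) S=110.9500 payoff=18.1500 vs cont=27.4837 → 27.4837 [wait]  node(2,2) S=157.5805 payoff=0.0000 vs cont=10.8459 → 10.8459 [wait]  ⇒ S*(2)=78.1182
t_1: node(1,0) S=93.0979 payoff=36.0021 vs cont=39.1345 → 39.1345 [wait]  node(1,1) S=132.2254 payoff=0.0000 vs cont=19.1860 → 19.1860 [wait]  ⇒ S*(1)=-
t_0: node(0,0) S=110.9500 payoff=18.1500 vs cont=29.1205 → 29.1205 [wait]  ⇒ S*(0)=-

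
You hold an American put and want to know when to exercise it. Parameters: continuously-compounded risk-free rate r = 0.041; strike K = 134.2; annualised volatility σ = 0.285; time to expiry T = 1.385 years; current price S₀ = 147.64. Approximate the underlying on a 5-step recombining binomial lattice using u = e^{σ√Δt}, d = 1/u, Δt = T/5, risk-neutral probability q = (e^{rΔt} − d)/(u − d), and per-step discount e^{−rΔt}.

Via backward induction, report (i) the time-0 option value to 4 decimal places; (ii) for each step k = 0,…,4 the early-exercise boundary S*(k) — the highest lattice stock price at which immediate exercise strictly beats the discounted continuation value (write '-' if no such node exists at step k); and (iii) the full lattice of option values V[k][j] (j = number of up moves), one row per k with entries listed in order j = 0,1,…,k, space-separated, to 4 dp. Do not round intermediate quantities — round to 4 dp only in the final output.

price = 10.5252
boundary = - - - 94.1401 109.3749
tree:
10.5252
17.0394 4.2642
26.7124 7.7745 0.8582
40.0599 14.0013 1.7377 0.0000
53.1727 24.8251 3.5186 0.0000 0.0000
64.4590 40.0599 7.1248 0.0000 0.0000 0.0000

Δt=0.27700, u=1.16183, d=0.86071, q=0.50050, disc=e^(-rΔt)=0.98871
k=5 terminal: V=max(K-S,0) → 64.4590 40.0599 7.1248 0.0000 0.0000 0.0000
k=4: j=0 S=81.0273 intr=53.1727 cont=51.6572 V=53.1727[EX]; j=1 S=109.3749 intr=24.8251 cont=23.3096 V=24.8251[EX]; j=2 S=147.6400 intr=0.0000 cont=3.5186 V=3.5186[hold]; j=3 S=199.2923 intr=0.0000 cont=0.0000 V=0.0000[hold]; j=4 S=269.0152 intr=0.0000 cont=0.0000 V=0.0000[hold]  S*(4)=109.3749
k=3: j=0 S=94.1401 intr=40.0599 cont=38.5445 V=40.0599[EX]; j=1 S=127.0752 intr=7.1248 cont=14.0013 V=14.0013[hold]; j=2 S=171.5328 intr=0.0000 cont=1.7377 V=1.7377[hold]; j=3 S=231.5440 intr=0.0000 cont=0.0000 V=0.0000[hold]  S*(3)=94.1401
k=2: j=0 S=109.3749 intr=24.8251 cont=26.7124 V=26.7124[hold]; j=1 S=147.6400 intr=0.0000 cont=7.7745 V=7.7745[hold]; j=2 S=199.2923 intr=0.0000 cont=0.8582 V=0.8582[hold]  S*(2)=-
k=1: j=0 S=127.0752 intr=7.1248 cont=17.0394 V=17.0394[hold]; j=1 S=171.5328 intr=0.0000 cont=4.2642 V=4.2642[hold]  S*(1)=-
k=0: j=0 S=147.6400 intr=0.0000 cont=10.5252 V=10.5252[hold]  S*(0)=-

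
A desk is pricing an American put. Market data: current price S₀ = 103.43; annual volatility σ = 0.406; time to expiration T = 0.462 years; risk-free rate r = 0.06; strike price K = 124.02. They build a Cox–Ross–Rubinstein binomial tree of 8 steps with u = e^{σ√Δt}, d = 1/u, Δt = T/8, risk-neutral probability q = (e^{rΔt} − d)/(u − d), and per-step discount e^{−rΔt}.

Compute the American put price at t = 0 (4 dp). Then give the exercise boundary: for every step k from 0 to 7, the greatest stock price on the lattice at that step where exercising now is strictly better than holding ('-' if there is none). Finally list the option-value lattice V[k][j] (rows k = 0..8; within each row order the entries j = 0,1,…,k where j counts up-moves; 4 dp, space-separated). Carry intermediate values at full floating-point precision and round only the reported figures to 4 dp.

Δt=0.05775  u=1.10249  d=0.90704  q=0.49339  discount=0.99654
step 8 (expiry): payoffs max(K−S,0) = 76.6324 66.4216 54.0107 38.9256 20.5900 0.0000 0.0000 0.0000 0.0000
step 7: (k=7,j=0): S=52.2441, (K−S)⁺=71.7759, hold=71.3469 ⇒ V=71.7759 exercise | (k=7,j=1): S=63.5013, (K−S)⁺=60.5187, hold=60.0897 ⇒ V=60.5187 exercise | (k=7,j=2): S=77.1842, (K−S)⁺=46.8358, hold=46.4068 ⇒ V=46.8358 exercise | (k=7,j=3): S=93.8153, (K−S)⁺=30.2047, hold=29.7757 ⇒ V=30.2047 exercise | (k=7,j=4): S=114.0300, (K−S)⁺=9.9900, hold=10.3951 ⇒ V=10.3951 continue | (k=7,j=5): S=138.6005, (K−S)⁺=0.0000, hold=0.0000 ⇒ V=0.0000 continue | (k=7,j=6): S=168.4652, (K−S)⁺=0.0000, hold=0.0000 ⇒ V=0.0000 continue | (k=7,j=7): S=204.7649, (K−S)⁺=0.0000, hold=0.0000 ⇒ V=0.0000 continue  boundary S*=93.8153
step 6: (k=6,j=0): S=57.5984, (K−S)⁺=66.4216, hold=65.9926 ⇒ V=66.4216 exercise | (k=6,j=1): S=70.0093, (K−S)⁺=54.0107, hold=53.5817 ⇒ V=54.0107 exercise | (k=6,j=2): S=85.0944, (K−S)⁺=38.9256, hold=38.4966 ⇒ V=38.9256 exercise | (k=6,j=3): S=103.4300, (K−S)⁺=20.5900, hold=20.3602 ⇒ V=20.5900 exercise | (k=6,j=4): S=125.7164, (K−S)⁺=0.0000, hold=5.2481 ⇒ V=5.2481 continue | (k=6,j=5): S=152.8049, (K−S)⁺=0.0000, hold=0.0000 ⇒ V=0.0000 continue | (k=6,j=6): S=185.7303, (K−S)⁺=0.0000, hold=0.0000 ⇒ V=0.0000 continue  boundary S*=103.4300
step 5: (k=5,j=0): S=63.5013, (K−S)⁺=60.5187, hold=60.0897 ⇒ V=60.5187 exercise | (k=5,j=1): S=77.1842, (K−S)⁺=46.8358, hold=46.4068 ⇒ V=46.8358 exercise | (k=5,j=2): S=93.8153, (K−S)⁺=30.2047, hold=29.7757 ⇒ V=30.2047 exercise | (k=5,j=3): S=114.0300, (K−S)⁺=9.9900, hold=12.9754 ⇒ V=12.9754 continue | (k=5,j=4): S=138.6005, (K−S)⁺=0.0000, hold=2.6495 ⇒ V=2.6495 continue | (k=5,j=5): S=168.4652, (K−S)⁺=0.0000, hold=0.0000 ⇒ V=0.0000 continue  boundary S*=93.8153
step 4: (k=4,j=0): S=70.0093, (K−S)⁺=54.0107, hold=53.5817 ⇒ V=54.0107 exercise | (k=4,j=1): S=85.0944, (K−S)⁺=38.9256, hold=38.4966 ⇒ V=38.9256 exercise | (k=4,j=2): S=103.4300, (K−S)⁺=20.5900, hold=21.6289 ⇒ V=21.6289 continue | (k=4,j=3): S=125.7164, (K−S)⁺=0.0000, hold=7.8535 ⇒ V=7.8535 continue | (k=4,j=4): S=152.8049, (K−S)⁺=0.0000, hold=1.3376 ⇒ V=1.3376 continue  boundary S*=85.0944
step 3: (k=3,j=0): S=77.1842, (K−S)⁺=46.8358, hold=46.4068 ⇒ V=46.8358 exercise | (k=3,j=1): S=93.8153, (K−S)⁺=30.2047, hold=30.2865 ⇒ V=30.2865 continue | (k=3,j=2): S=114.0300, (K−S)⁺=9.9900, hold=14.7810 ⇒ V=14.7810 continue | (k=3,j=3): S=138.6005, (K−S)⁺=0.0000, hold=4.6226 ⇒ V=4.6226 continue  boundary S*=77.1842
step 2: (k=2,j=0): S=85.0944, (K−S)⁺=38.9256, hold=38.5368 ⇒ V=38.9256 exercise | (k=2,j=1): S=103.4300, (K−S)⁺=20.5900, hold=22.5580 ⇒ V=22.5580 continue | (k=2,j=2): S=125.7164, (K−S)⁺=0.0000, hold=9.7352 ⇒ V=9.7352 continue  boundary S*=85.0944
step 1: (k=1,j=0): S=93.8153, (K−S)⁺=30.2047, hold=30.7433 ⇒ V=30.7433 continue | (k=1,j=1): S=114.0300, (K−S)⁺=9.9900, hold=16.1752 ⇒ V=16.1752 continue  boundary S*=-
step 0: (k=0,j=0): S=103.4300, (K−S)⁺=20.5900, hold=23.4741 ⇒ V=23.4741 continue  boundary S*=-

price = 23.4741
boundary = - - 85.0944 77.1842 85.0944 93.8153 103.4300 93.8153
tree:
23.4741
30.7433 16.1752
38.9256 22.5580 9.7352
46.8358 30.2865 14.7810 4.6226
54.0107 38.9256 21.6289 7.8535 1.3376
60.5187 46.8358 30.2047 12.9754 2.6495 0.0000
66.4216 54.0107 38.9256 20.5900 5.2481 0.0000 0.0000
71.7759 60.5187 46.8358 30.2047 10.3951 0.0000 0.0000 0.0000
76.6324 66.4216 54.0107 38.9256 20.5900 0.0000 0.0000 0.0000 0.0000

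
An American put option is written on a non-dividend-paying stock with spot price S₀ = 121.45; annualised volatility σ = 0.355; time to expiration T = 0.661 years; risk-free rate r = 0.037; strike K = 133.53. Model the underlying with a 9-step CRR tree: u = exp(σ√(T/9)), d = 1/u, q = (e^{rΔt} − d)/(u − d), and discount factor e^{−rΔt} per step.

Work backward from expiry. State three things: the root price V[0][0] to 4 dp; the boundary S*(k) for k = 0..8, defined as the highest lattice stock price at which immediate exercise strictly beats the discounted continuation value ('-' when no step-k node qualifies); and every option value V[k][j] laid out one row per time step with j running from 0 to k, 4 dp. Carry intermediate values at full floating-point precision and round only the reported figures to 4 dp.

price = 19.5683
boundary = - - - 91.0019 82.6549 91.0019 100.1920 110.3101 121.4500
tree:
19.5683
26.1792 12.7986
33.9373 18.2526 7.1951
42.5281 25.1875 11.1385 3.1322
50.8751 33.4508 16.7297 5.3829 0.8078
58.4566 42.5281 24.1921 9.0584 1.5886 0.0000
65.3426 50.8751 33.3380 14.8105 3.1239 0.0000 0.0000
71.5971 58.4566 42.5281 23.2199 6.1430 0.0000 0.0000 0.0000
77.2778 65.3426 50.8751 33.3380 12.0800 0.0000 0.0000 0.0000 0.0000
82.4375 71.5971 58.4566 42.5281 23.2199 0.0000 0.0000 0.0000 0.0000 0.0000

Δt=0.07344, u=1.10099, d=0.90828, q=0.49009, disc=e^(-rΔt)=0.99729
k=9 terminal: V=max(K-S,0) → 82.4375 71.5971 58.4566 42.5281 23.2199 0.0000 0.0000 0.0000 0.0000 0.0000
k=8: j=0 S=56.2522 intr=77.2778 cont=76.9155 V=77.2778[EX]; j=1 S=68.1874 intr=65.3426 cont=64.9803 V=65.3426[EX]; j=2 S=82.6549 intr=50.8751 cont=50.5128 V=50.8751[EX]; j=3 S=100.1920 intr=33.3380 cont=32.9757 V=33.3380[EX]; j=4 S=121.4500 intr=12.0800 cont=11.8080 V=12.0800[EX]; j=5 S=147.2184 intr=0.0000 cont=0.0000 V=0.0000[hold]; j=6 S=178.4541 intr=0.0000 cont=0.0000 V=0.0000[hold]; j=7 S=216.3173 intr=0.0000 cont=0.0000 V=0.0000[hold]; j=8 S=262.2139 intr=0.0000 cont=0.0000 V=0.0000[hold]  S*(8)=121.4500
k=7: j=0 S=61.9329 intr=71.5971 cont=71.2347 V=71.5971[EX]; j=1 S=75.0734 intr=58.4566 cont=58.0942 V=58.4566[EX]; j=2 S=91.0019 intr=42.5281 cont=42.1657 V=42.5281[EX]; j=3 S=110.3101 intr=23.2199 cont=22.8575 V=23.2199[EX]; j=4 S=133.7149 intr=0.0000 cont=6.1430 V=6.1430[hold]; j=5 S=162.0856 intr=0.0000 cont=0.0000 V=0.0000[hold]; j=6 S=196.4757 intr=0.0000 cont=0.0000 V=0.0000[hold]; j=7 S=238.1626 intr=0.0000 cont=0.0000 V=0.0000[hold]  S*(7)=110.3101
k=6: j=0 S=68.1874 intr=65.3426 cont=64.9803 V=65.3426[EX]; j=1 S=82.6549 intr=50.8751 cont=50.5128 V=50.8751[EX]; j=2 S=100.1920 intr=33.3380 cont=32.9757 V=33.3380[EX]; j=3 S=121.4500 intr=12.0800 cont=14.8105 V=14.8105[hold]; j=4 S=147.2184 intr=0.0000 cont=3.1239 V=3.1239[hold]; j=5 S=178.4541 intr=0.0000 cont=0.0000 V=0.0000[hold]; j=6 S=216.3173 intr=0.0000 cont=0.0000 V=0.0000[hold]  S*(6)=100.1920
k=5: j=0 S=75.0734 intr=58.4566 cont=58.0942 V=58.4566[EX]; j=1 S=91.0019 intr=42.5281 cont=42.1657 V=42.5281[EX]; j=2 S=110.3101 intr=23.2199 cont=24.1921 V=24.1921[hold]; j=3 S=133.7149 intr=0.0000 cont=9.0584 V=9.0584[hold]; j=4 S=162.0856 intr=0.0000 cont=1.5886 V=1.5886[hold]; j=5 S=196.4757 intr=0.0000 cont=0.0000 V=0.0000[hold]  S*(5)=91.0019
k=4: j=0 S=82.6549 intr=50.8751 cont=50.5128 V=50.8751[EX]; j=1 S=100.1920 intr=33.3380 cont=33.4508 V=33.4508[hold]; j=2 S=121.4500 intr=12.0800 cont=16.7297 V=16.7297[hold]; j=3 S=147.2184 intr=0.0000 cont=5.3829 V=5.3829[hold]; j=4 S=178.4541 intr=0.0000 cont=0.8078 V=0.8078[hold]  S*(4)=82.6549
k=3: j=0 S=91.0019 intr=42.5281 cont=42.2208 V=42.5281[EX]; j=1 S=110.3101 intr=23.2199 cont=25.1875 V=25.1875[hold]; j=2 S=133.7149 intr=0.0000 cont=11.1385 V=11.1385[hold]; j=3 S=162.0856 intr=0.0000 cont=3.1322 V=3.1322[hold]  S*(3)=91.0019
k=2: j=0 S=100.1920 intr=33.3380 cont=33.9373 V=33.9373[hold]; j=1 S=121.4500 intr=12.0800 cont=18.2526 V=18.2526[hold]; j=2 S=147.2184 intr=0.0000 cont=7.1951 V=7.1951[hold]  S*(2)=-
k=1: j=0 S=110.3101 intr=23.2199 cont=26.1792 V=26.1792[hold]; j=1 S=133.7149 intr=0.0000 cont=12.7986 V=12.7986[hold]  S*(1)=-
k=0: j=0 S=121.4500 intr=12.0800 cont=19.5683 V=19.5683[hold]  S*(0)=-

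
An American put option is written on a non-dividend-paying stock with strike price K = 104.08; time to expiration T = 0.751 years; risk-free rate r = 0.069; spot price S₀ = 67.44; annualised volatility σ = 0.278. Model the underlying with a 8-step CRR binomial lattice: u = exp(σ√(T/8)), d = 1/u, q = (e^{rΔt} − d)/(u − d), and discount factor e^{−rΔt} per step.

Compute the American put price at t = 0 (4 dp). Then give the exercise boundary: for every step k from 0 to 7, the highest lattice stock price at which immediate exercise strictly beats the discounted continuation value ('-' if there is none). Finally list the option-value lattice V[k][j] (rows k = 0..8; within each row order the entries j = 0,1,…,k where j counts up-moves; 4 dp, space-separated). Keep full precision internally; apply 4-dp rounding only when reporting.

Δt=0.09388, u=1.08891, d=0.91835, q=0.51682, disc=e^(-rΔt)=0.99354
k=8 terminal: V=max(K-S,0) → 69.9620 63.6254 56.1121 47.2033 36.6400 24.1148 9.2634 0.0000 0.0000
k=7: j=0 S=37.1515 intr=66.9285 cont=66.2566 V=66.9285[EX]; j=1 S=44.0513 intr=60.0287 cont=59.3567 V=60.0287[EX]; j=2 S=52.2327 intr=51.8473 cont=51.1753 V=51.8473[EX]; j=3 S=61.9335 intr=42.1465 cont=41.4745 V=42.1465[EX]; j=4 S=73.4360 intr=30.6440 cont=29.9720 V=30.6440[EX]; j=5 S=87.0748 intr=17.0052 cont=16.3332 V=17.0052[EX]; j=6 S=103.2467 intr=0.8333 cont=4.4470 V=4.4470[hold]; j=7 S=122.4220 intr=0.0000 cont=0.0000 V=0.0000[hold]  S*(7)=87.0748
k=6: j=0 S=40.4546 intr=63.6254 cont=62.9535 V=63.6254[EX]; j=1 S=47.9679 intr=56.1121 cont=55.4401 V=56.1121[EX]; j=2 S=56.8767 intr=47.2033 cont=46.5313 V=47.2033[EX]; j=3 S=67.4400 intr=36.6400 cont=35.9680 V=36.6400[EX]; j=4 S=79.9652 intr=24.1148 cont=23.4428 V=24.1148[EX]; j=5 S=94.8166 intr=9.2634 cont=10.4470 V=10.4470[hold]; j=6 S=112.4262 intr=0.0000 cont=2.1348 V=2.1348[hold]  S*(6)=79.9652
k=5: j=0 S=44.0513 intr=60.0287 cont=59.3567 V=60.0287[EX]; j=1 S=52.2327 intr=51.8473 cont=51.1753 V=51.8473[EX]; j=2 S=61.9335 intr=42.1465 cont=41.4745 V=42.1465[EX]; j=3 S=73.4360 intr=30.6440 cont=29.9720 V=30.6440[EX]; j=4 S=87.0748 intr=17.0052 cont=16.9409 V=17.0052[EX]; j=5 S=103.2467 intr=0.8333 cont=6.1114 V=6.1114[hold]  S*(5)=87.0748
k=4: j=0 S=47.9679 intr=56.1121 cont=55.4401 V=56.1121[EX]; j=1 S=56.8767 intr=47.2033 cont=46.5313 V=47.2033[EX]; j=2 S=67.4400 intr=36.6400 cont=35.9680 V=36.6400[EX]; j=3 S=79.9652 intr=24.1148 cont=23.4428 V=24.1148[EX]; j=4 S=94.8166 intr=9.2634 cont=11.3016 V=11.3016[hold]  S*(4)=79.9652
k=3: j=0 S=52.2327 intr=51.8473 cont=51.1753 V=51.8473[EX]; j=1 S=61.9335 intr=42.1465 cont=41.4745 V=42.1465[EX]; j=2 S=73.4360 intr=30.6440 cont=29.9720 V=30.6440[EX]; j=3 S=87.0748 intr=17.0052 cont=17.3798 V=17.3798[hold]  S*(3)=73.4360
k=2: j=0 S=56.8767 intr=47.2033 cont=46.5313 V=47.2033[EX]; j=1 S=67.4400 intr=36.6400 cont=35.9680 V=36.6400[EX]; j=2 S=79.9652 intr=24.1148 cont=23.6352 V=24.1148[EX]  S*(2)=79.9652
k=1: j=0 S=61.9335 intr=42.1465 cont=41.4745 V=42.1465[EX]; j=1 S=73.4360 intr=30.6440 cont=29.9720 V=30.6440[EX]  S*(1)=73.4360
k=0: j=0 S=67.4400 intr=36.6400 cont=35.9680 V=36.6400[EX]  S*(0)=67.4400

price = 36.6400
boundary = 67.4400 73.4360 79.9652 73.4360 79.9652 87.0748 79.9652 87.0748
tree:
36.6400
42.1465 30.6440
47.2033 36.6400 24.1148
51.8473 42.1465 30.6440 17.3798
56.1121 47.2033 36.6400 24.1148 11.3016
60.0287 51.8473 42.1465 30.6440 17.0052 6.1114
63.6254 56.1121 47.2033 36.6400 24.1148 10.4470 2.1348
66.9285 60.0287 51.8473 42.1465 30.6440 17.0052 4.4470 0.0000
69.9620 63.6254 56.1121 47.2033 36.6400 24.1148 9.2634 0.0000 0.0000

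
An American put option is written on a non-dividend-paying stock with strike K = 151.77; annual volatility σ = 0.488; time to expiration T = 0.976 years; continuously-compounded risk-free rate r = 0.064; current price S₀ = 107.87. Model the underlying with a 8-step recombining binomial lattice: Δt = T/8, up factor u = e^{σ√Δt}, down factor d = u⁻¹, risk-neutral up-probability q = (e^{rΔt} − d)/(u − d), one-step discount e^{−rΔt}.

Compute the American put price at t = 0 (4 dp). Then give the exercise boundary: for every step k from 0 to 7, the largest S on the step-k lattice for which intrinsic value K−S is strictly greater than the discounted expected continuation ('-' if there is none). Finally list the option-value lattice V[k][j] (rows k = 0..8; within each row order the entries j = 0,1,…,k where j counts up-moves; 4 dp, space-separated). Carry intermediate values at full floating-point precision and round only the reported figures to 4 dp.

Δt=0.12200  u=1.18584  d=0.84328  q=0.48037  discount=0.99222
step 8 (expiry): payoffs max(K−S,0) = 124.1837 112.9778 97.2197 75.0606 43.9000 0.0815 0.0000 0.0000 0.0000
step 7: (k=7,j=0): S=32.7129, (K−S)⁺=119.0571, hold=117.8767 ⇒ V=119.0571 exercise | (k=7,j=1): S=46.0014, (K−S)⁺=105.7686, hold=104.5882 ⇒ V=105.7686 exercise | (k=7,j=2): S=64.6879, (K−S)⁺=87.0821, hold=85.9017 ⇒ V=87.0821 exercise | (k=7,j=3): S=90.9651, (K−S)⁺=60.8049, hold=59.6245 ⇒ V=60.8049 exercise | (k=7,j=4): S=127.9165, (K−S)⁺=23.8535, hold=22.6731 ⇒ V=23.8535 exercise | (k=7,j=5): S=179.8782, (K−S)⁺=0.0000, hold=0.0420 ⇒ V=0.0420 continue | (k=7,j=6): S=252.9476, (K−S)⁺=0.0000, hold=0.0000 ⇒ V=0.0000 continue | (k=7,j=7): S=355.6988, (K−S)⁺=0.0000, hold=0.0000 ⇒ V=0.0000 continue  boundary S*=127.9165
step 6: (k=6,j=0): S=38.7922, (K−S)⁺=112.9778, hold=111.7973 ⇒ V=112.9778 exercise | (k=6,j=1): S=54.5503, (K−S)⁺=97.2197, hold=96.0393 ⇒ V=97.2197 exercise | (k=6,j=2): S=76.7094, (K−S)⁺=75.0606, hold=73.8802 ⇒ V=75.0606 exercise | (k=6,j=3): S=107.8700, (K−S)⁺=43.9000, hold=42.7196 ⇒ V=43.9000 exercise | (k=6,j=4): S=151.6885, (K−S)⁺=0.0815, hold=12.3185 ⇒ V=12.3185 continue | (k=6,j=5): S=213.3067, (K−S)⁺=0.0000, hold=0.0217 ⇒ V=0.0217 continue | (k=6,j=6): S=299.9552, (K−S)⁺=0.0000, hold=0.0000 ⇒ V=0.0000 continue  boundary S*=107.8700
step 5: (k=5,j=0): S=46.0014, (K−S)⁺=105.7686, hold=104.5882 ⇒ V=105.7686 exercise | (k=5,j=1): S=64.6879, (K−S)⁺=87.0821, hold=85.9017 ⇒ V=87.0821 exercise | (k=5,j=2): S=90.9651, (K−S)⁺=60.8049, hold=59.6245 ⇒ V=60.8049 exercise | (k=5,j=3): S=127.9165, (K−S)⁺=23.8535, hold=28.5057 ⇒ V=28.5057 continue | (k=5,j=4): S=179.8782, (K−S)⁺=0.0000, hold=6.3616 ⇒ V=6.3616 continue | (k=5,j=5): S=252.9476, (K−S)⁺=0.0000, hold=0.0112 ⇒ V=0.0112 continue  boundary S*=90.9651
step 4: (k=4,j=0): S=54.5503, (K−S)⁺=97.2197, hold=96.0393 ⇒ V=97.2197 exercise | (k=4,j=1): S=76.7094, (K−S)⁺=75.0606, hold=73.8802 ⇒ V=75.0606 exercise | (k=4,j=2): S=107.8700, (K−S)⁺=43.9000, hold=44.9370 ⇒ V=44.9370 continue | (k=4,j=3): S=151.6885, (K−S)⁺=0.0815, hold=17.7293 ⇒ V=17.7293 continue | (k=4,j=4): S=213.3067, (K−S)⁺=0.0000, hold=3.2853 ⇒ V=3.2853 continue  boundary S*=76.7094
step 3: (k=3,j=0): S=64.6879, (K−S)⁺=87.0821, hold=85.9017 ⇒ V=87.0821 exercise | (k=3,j=1): S=90.9651, (K−S)⁺=60.8049, hold=60.1188 ⇒ V=60.8049 exercise | (k=3,j=2): S=127.9165, (K−S)⁺=23.8535, hold=31.6193 ⇒ V=31.6193 continue | (k=3,j=3): S=179.8782, (K−S)⁺=0.0000, hold=10.7069 ⇒ V=10.7069 continue  boundary S*=90.9651
step 2: (k=2,j=0): S=76.7094, (K−S)⁺=75.0606, hold=73.8802 ⇒ V=75.0606 exercise | (k=2,j=1): S=107.8700, (K−S)⁺=43.9000, hold=46.4211 ⇒ V=46.4211 continue | (k=2,j=2): S=151.6885, (K−S)⁺=0.0815, hold=21.4058 ⇒ V=21.4058 continue  boundary S*=76.7094
step 1: (k=1,j=0): S=90.9651, (K−S)⁺=60.8049, hold=60.8261 ⇒ V=60.8261 continue | (k=1,j=1): S=127.9165, (K−S)⁺=23.8535, hold=34.1368 ⇒ V=34.1368 continue  boundary S*=-
step 0: (k=0,j=0): S=107.8700, (K−S)⁺=43.9000, hold=47.6320 ⇒ V=47.6320 continue  boundary S*=-

price = 47.6320
boundary = - - 76.7094 90.9651 76.7094 90.9651 107.8700 127.9165
tree:
47.6320
60.8261 34.1368
75.0606 46.4211 21.4058
87.0821 60.8049 31.6193 10.7069
97.2197 75.0606 44.9370 17.7293 3.2853
105.7686 87.0821 60.8049 28.5057 6.3616 0.0112
112.9778 97.2197 75.0606 43.9000 12.3185 0.0217 0.0000
119.0571 105.7686 87.0821 60.8049 23.8535 0.0420 0.0000 0.0000
124.1837 112.9778 97.2197 75.0606 43.9000 0.0815 0.0000 0.0000 0.0000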